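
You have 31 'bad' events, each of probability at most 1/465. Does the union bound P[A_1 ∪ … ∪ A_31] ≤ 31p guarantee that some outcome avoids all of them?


Union bound: P[∪_{i=1}^{31} A_i] ≤ Σ_i P[A_i] ≤ 31·p = 31·(1/465) = 1/15.
Numerically: 1/15 ≈ 0.0667.
Is 1/15 < 1? YES.
Since P[∪ A_i] ≤ 1/15 < 1, the complement has P[∩ A_i^c] ≥ 1 − 1/15 = 14/15 > 0, so some outcome avoids every A_i.

31·p = 1/15 ≈ 0.0667; existence CERTIFIED by the union bound.


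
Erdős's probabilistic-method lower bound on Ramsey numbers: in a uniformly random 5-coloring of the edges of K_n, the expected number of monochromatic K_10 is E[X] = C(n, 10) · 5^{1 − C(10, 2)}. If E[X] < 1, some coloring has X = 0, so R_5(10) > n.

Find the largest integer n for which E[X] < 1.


We need C(n, 10) · 5^{1 − 45} < 1, i.e. C(n, 10) < 5^{45 − 1} = 5684341886080801486968994140625.
Check values of n near the boundary:
  n = 5388: C(5388, 10) = 5634865093375880654852250419586; 5634865093375880654852250419586 < 5684341886080801486968994140625? YES
  n = 5389: C(5389, 10) = 5645340767466558997768874792926; 5645340767466558997768874792926 < 5684341886080801486968994140625? YES
  n = 5390: C(5390, 10) = 5655833965919099070255434039753; 5655833965919099070255434039753 < 5684341886080801486968994140625? YES
  n = 5391: C(5391, 10) = 5666344714787188828795213697883; 5666344714787188828795213697883 < 5684341886080801486968994140625? YES
  n = 5392: C(5392, 10) = 5676873040158402483252283957448; 5676873040158402483252283957448 < 5684341886080801486968994140625? YES
  n = 5393: C(5393, 10) = 5687418968154238267170642278008; 5687418968154238267170642278008 < 5684341886080801486968994140625? NO
  n = 5394: C(5394, 10) = 5697982524930156243149785372878; 5697982524930156243149785372878 < 5684341886080801486968994140625? NO
The largest n with C(n, 10) < 5684341886080801486968994140625 is n = 5392 (where E[X] = 5676873040158402483252283957448/5684341886080801486968994140625 ≈ 0.99869). Hence R_5(10) > 5392, i.e. R_5(10) ≥ 5393.

Largest n = 5392; hence R_5(10) > 5392.


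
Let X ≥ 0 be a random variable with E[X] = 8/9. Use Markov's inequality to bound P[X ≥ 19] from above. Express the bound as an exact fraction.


μ = E[X] = 8/9, a = 19.
Markov: P[X ≥ 19] ≤ μ/a = (8/9)/19 = 8/171.
Numerically: ≈ 0.0468.
(Since a = 19 > μ = 0.8889, the bound 8/171 is < 1 and informative.)

P[X ≥ 19] ≤ 8/171 ≈ 0.0468.


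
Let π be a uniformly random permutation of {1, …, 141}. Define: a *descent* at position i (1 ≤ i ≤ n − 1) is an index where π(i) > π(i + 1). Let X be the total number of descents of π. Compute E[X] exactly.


Write X = Σ X_I over i = 1, …, 140, with X_I the indicator of one descent.
There are 140 indicators.
For each fixed i, the pair (π(i), π(i+1)) is a uniformly random ordered pair of distinct values from {1, …, 141}; by symmetry P[π(i) > π(i+1)] = 1/2.
By linearity: E[X] = 140 · (1/2) = (141 − 1) · (1/2) = 70 ≈ 70.0000.

E[X] = 70 = 70.0000.


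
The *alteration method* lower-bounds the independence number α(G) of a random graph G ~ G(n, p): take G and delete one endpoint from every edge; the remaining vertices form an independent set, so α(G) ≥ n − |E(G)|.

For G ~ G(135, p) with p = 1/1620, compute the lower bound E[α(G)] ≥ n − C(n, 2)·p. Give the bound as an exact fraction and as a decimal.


E[|E(G)|] = C(135, 2)·p = 9045 · (1/1620) = 67/12.
E[α(G)] ≥ n − E[|E(G)|] = 135 − 67/12 = 1553/12.
Numerically: ≈ 129.417.
(This is only a lower bound; the true E[α(G)] may be larger.)

E[α(G)] ≥ 1553/12 ≈ 129.417.


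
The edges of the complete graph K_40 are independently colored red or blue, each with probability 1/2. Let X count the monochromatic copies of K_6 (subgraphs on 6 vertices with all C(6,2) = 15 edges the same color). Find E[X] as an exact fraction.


Let X = Σ_S X_S over the C(40, 6) = 3838380 subsets S of size 6, where X_S = 1 if the K_6 on S is monochromatic.
For a fixed S, the K_6 on S has C(6, 2) = 15 edges. P[all 15 edges red] = (1/2)^15, and likewise for blue, so P[monochromatic] = 2·(1/2)^15 = 2^{1 − 15} = 1/16384.
By linearity of expectation: E[X] = C(40, 6) · 2^{1 − 15} = 3838380 · 1/16384 = 959595/4096.
Numerically: E[X] ≈ 234.276123.

E[X] = C(40,6)·2^(1−C(6,2)) = 959595/4096 ≈ 234.276123.


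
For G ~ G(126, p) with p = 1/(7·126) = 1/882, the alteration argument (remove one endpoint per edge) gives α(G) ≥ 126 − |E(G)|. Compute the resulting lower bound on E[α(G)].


E[|E(G)|] = C(126, 2)·p = 7875 · (1/882) = 125/14.
E[α(G)] ≥ n − E[|E(G)|] = 126 − 125/14 = 1639/14.
Numerically: ≈ 117.071429.
(This is only a lower bound; the true E[α(G)] may be larger.)

E[α(G)] ≥ 1639/14 ≈ 117.071429.


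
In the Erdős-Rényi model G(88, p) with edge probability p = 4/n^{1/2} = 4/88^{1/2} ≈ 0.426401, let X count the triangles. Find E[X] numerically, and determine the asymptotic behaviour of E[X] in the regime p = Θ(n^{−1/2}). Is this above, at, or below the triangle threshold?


Number of potential triangles: C(88, 3) = 109736.
Each occurs with probability p³ ≈ (0.426401)³ ≈ 7.75275332e-02.
By linearity: E[X] = C(88, 3)·p³ ≈ 109736 · 7.75275332e-02 ≈ 8507.561385.
Since α = 1/2 < 1, p = c/n^{1/2} ≫ 1/n is above the triangle threshold p ~ 1/n. Asymptotically E[X] ~ (c³/6)·n^{3(1−α)} = (4³/6)·n^{1.5} → ∞; triangles are abundant w.h.p.

E[X] ≈ 8507.561385; in regime p = Θ(1/n^{1/2}) E[X] diverges (above the triangle threshold p ~ 1/n).


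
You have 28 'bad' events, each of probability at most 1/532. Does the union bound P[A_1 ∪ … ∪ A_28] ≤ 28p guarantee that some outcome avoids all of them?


Union bound: P[∪_{i=1}^{28} A_i] ≤ Σ_i P[A_i] ≤ 28·p = 28·(1/532) = 1/19.
Numerically: 1/19 ≈ 0.052632.
Is 1/19 < 1? YES.
Since P[∪ A_i] ≤ 1/19 < 1, the complement has P[∩ A_i^c] ≥ 1 − 1/19 = 18/19 > 0, so some outcome avoids every A_i.

28·p = 1/19 ≈ 0.052632; existence CERTIFIED by the union bound.


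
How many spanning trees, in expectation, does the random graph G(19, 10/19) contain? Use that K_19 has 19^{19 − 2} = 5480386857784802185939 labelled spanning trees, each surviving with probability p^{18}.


K_19 has 19^{19 − 2} = 5480386857784802185939 labelled spanning trees.
For each such spanning tree H, let X_H = 1 if all 18 edges of H are present in G. Then P[X_H = 1] = p^{18} = (10/19)^{18} = 1000000000000000000/104127350297911241532841.
Summing the indicators: E[X] = Σ_H E[X_H] = 5480386857784802185939 · p^{18} = 5480386857784802185939 · 1000000000000000000/104127350297911241532841 = 1000000000000000000/19.
Numerically: E[X] ≈ 5.26316e+16.

E[X] = 5480386857784802185939 · (10/19)^{18} = 1000000000000000000/19 ≈ 5.26316e+16.


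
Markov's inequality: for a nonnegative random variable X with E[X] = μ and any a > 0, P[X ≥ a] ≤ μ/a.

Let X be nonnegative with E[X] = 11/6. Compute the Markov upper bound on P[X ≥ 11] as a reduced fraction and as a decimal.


μ = E[X] = 11/6, a = 11.
Markov: P[X ≥ 11] ≤ μ/a = (11/6)/11 = 1/6.
Numerically: ≈ 0.1667.
(Since a = 11 > μ = 1.8333, the bound 1/6 is < 1 and informative.)

P[X ≥ 11] ≤ 1/6 ≈ 0.1667.


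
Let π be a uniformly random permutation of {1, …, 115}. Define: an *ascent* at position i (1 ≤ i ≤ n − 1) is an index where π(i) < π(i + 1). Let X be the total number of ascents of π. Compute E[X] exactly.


Write X = Σ X_I over i = 1, …, 114, with X_I the indicator of one ascent.
There are 114 indicators.
For each fixed i, the pair (π(i), π(i+1)) is a uniformly random ordered pair of distinct values from {1, …, 115}; by symmetry P[π(i) < π(i+1)] = 1/2.
By linearity: E[X] = 114 · (1/2) = (115 − 1) · (1/2) = 57 ≈ 57.0000.

E[X] = 57 = 57.0000.


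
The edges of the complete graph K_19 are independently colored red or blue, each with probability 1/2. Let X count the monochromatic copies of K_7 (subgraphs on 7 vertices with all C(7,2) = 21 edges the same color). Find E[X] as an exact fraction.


Let X = Σ_S X_S over the C(19, 7) = 50388 subsets S of size 7, where X_S = 1 if the K_7 on S is monochromatic.
For a fixed S, the K_7 on S has C(7, 2) = 21 edges. P[all 21 edges red] = (1/2)^21, and likewise for blue, so P[monochromatic] = 2·(1/2)^21 = 2^{1 − 21} = 1/1048576.
Summing: E[X] = C(19, 7) · 2^{1 − 21} = 50388 · 1/1048576 = 12597/262144.
Numerically: E[X] ≈ 0.048054.

E[X] = C(19,7)·2^(1−C(7,2)) = 12597/262144 ≈ 0.048054.


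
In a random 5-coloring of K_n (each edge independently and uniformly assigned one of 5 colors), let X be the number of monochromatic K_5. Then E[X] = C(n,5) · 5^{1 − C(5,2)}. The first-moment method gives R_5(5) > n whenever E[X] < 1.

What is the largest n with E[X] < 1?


We need C(n, 5) · 5^{1 − 10} < 1, i.e. C(n, 5) < 5^{10 − 1} = 1953125.
Check values of n near the boundary:
  n = 48: C(48, 5) = 1712304; 1712304 < 1953125? YES
  n = 49: C(49, 5) = 1906884; 1906884 < 1953125? YES
  n = 50: C(50, 5) = 2118760; 2118760 < 1953125? NO
  n = 51: C(51, 5) = 2349060; 2349060 < 1953125? NO
  n = 52: C(52, 5) = 2598960; 2598960 < 1953125? NO
The largest n with C(n, 5) < 1953125 is n = 49 (where E[X] = 1906884/1953125 ≈ 0.9763). Hence R_5(5) > 49, i.e. R_5(5) ≥ 50.

Largest n = 49; hence R_5(5) > 49.


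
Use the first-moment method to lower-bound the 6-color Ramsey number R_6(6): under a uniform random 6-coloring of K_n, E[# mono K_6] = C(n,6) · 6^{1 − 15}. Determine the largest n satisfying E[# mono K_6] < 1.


We need C(n, 6) · 6^{1 − 15} < 1, i.e. C(n, 6) < 6^{15 − 1} = 78364164096.
Check values of n near the boundary:
  n = 193: C(193, 6) = 66364016544; 66364016544 < 78364164096? YES
  n = 194: C(194, 6) = 68482017072; 68482017072 < 78364164096? YES
  n = 195: C(195, 6) = 70656049360; 70656049360 < 78364164096? YES
  n = 196: C(196, 6) = 72887293024; 72887293024 < 78364164096? YES
  n = 197: C(197, 6) = 75176946208; 75176946208 < 78364164096? YES
  n = 198: C(198, 6) = 77526225777; 77526225777 < 78364164096? YES
  n = 199: C(199, 6) = 79936367511; 79936367511 < 78364164096? NO
  n = 200: C(200, 6) = 82408626300; 82408626300 < 78364164096? NO
The largest n with C(n, 6) < 78364164096 is n = 198 (where E[X] = 25842075259/26121388032 ≈ 0.989). Hence R_6(6) > 198, i.e. R_6(6) ≥ 199.

Largest n = 198; hence R_6(6) > 198.


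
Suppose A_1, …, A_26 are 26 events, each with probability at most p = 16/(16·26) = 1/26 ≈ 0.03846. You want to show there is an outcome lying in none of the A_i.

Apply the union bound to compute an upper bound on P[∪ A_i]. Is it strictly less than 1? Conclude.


Union bound: P[∪_{i=1}^{26} A_i] ≤ Σ_i P[A_i] ≤ 26·p = 26·(1/26) = 1.
Numerically: 1 ≈ 1.00000.
Is 1 < 1? NO.
Since the bound 1 is ≥ 1, the union bound is uninformative here; it does NOT by itself certify existence.

26·p = 1 ≈ 1.00000; existence NOT certified by the union bound.


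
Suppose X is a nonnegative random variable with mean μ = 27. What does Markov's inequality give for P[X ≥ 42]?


μ = E[X] = 27, a = 42.
Markov: P[X ≥ 42] ≤ μ/a = (27)/42 = 9/14.
Numerically: ≈ 0.64286.
(Since a = 42 > μ = 27.00000, the bound 9/14 is < 1 and informative.)

P[X ≥ 42] ≤ 9/14 ≈ 0.64286.


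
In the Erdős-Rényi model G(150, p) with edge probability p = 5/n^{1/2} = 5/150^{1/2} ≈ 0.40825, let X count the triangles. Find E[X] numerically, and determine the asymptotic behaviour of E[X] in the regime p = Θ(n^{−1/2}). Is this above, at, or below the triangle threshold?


Number of potential triangles: C(150, 3) = 551300.
Each occurs with probability p³ ≈ (0.40825)³ ≈ 6.8041382e-02.
By linearity: E[X] = C(150, 3)·p³ ≈ 551300 · 6.8041382e-02 ≈ 37511.21376.
Since α = 1/2 < 1, p = c/n^{1/2} ≫ 1/n is above the triangle threshold p ~ 1/n. Asymptotically E[X] ~ (c³/6)·n^{3(1−α)} = (5³/6)·n^{1.5} → ∞; triangles are abundant w.h.p.

E[X] ≈ 37511.21376; in regime p = Θ(1/n^{1/2}) E[X] diverges (above the triangle threshold p ~ 1/n).


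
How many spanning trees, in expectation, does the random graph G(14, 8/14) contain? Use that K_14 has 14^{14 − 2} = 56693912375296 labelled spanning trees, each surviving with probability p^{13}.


K_14 has 14^{14 − 2} = 56693912375296 labelled spanning trees.
For each such spanning tree H, let X_H = 1 if all 13 edges of H are present in G. Then P[X_H = 1] = p^{13} = (4/7)^{13} = 67108864/96889010407.
By linearity: E[X] = Σ_H E[X_H] = 56693912375296 · p^{13} = 56693912375296 · 67108864/96889010407 = 274877906944/7.
Numerically: E[X] ≈ 3.93e+10.

E[X] = 56693912375296 · (4/7)^{13} = 274877906944/7 ≈ 3.93e+10.


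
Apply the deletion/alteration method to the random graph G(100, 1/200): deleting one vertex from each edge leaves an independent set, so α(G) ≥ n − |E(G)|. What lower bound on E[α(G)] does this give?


E[|E(G)|] = C(100, 2)·p = 4950 · (1/200) = 99/4.
E[α(G)] ≥ n − E[|E(G)|] = 100 − 99/4 = 301/4.
Numerically: ≈ 75.25000.
(This is only a lower bound; the true E[α(G)] may be larger.)

E[α(G)] ≥ 301/4 ≈ 75.25000.


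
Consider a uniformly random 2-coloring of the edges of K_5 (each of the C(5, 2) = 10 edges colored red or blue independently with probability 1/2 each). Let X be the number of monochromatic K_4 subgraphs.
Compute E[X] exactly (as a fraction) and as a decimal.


Let X = Σ_S X_S over the C(5, 4) = 5 subsets S of size 4, where X_S = 1 if the K_4 on S is monochromatic.
For a fixed S, the K_4 on S has C(4, 2) = 6 edges. P[all 6 edges red] = (1/2)^6, and likewise for blue, so P[monochromatic] = 2·(1/2)^6 = 2^{1 − 6} = 1/32.
Summing: E[X] = C(5, 4) · 2^{1 − 6} = 5 · 1/32 = 5/32.
Numerically: E[X] ≈ 0.1562.

E[X] = C(5,4)·2^(1−C(4,2)) = 5/32 ≈ 0.1562.


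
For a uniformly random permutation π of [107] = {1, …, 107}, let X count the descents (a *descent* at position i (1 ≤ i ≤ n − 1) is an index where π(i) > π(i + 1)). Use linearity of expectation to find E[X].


Write X = Σ X_I over i = 1, …, 106, with X_I the indicator of one descent.
There are 106 indicators.
For each fixed i, the pair (π(i), π(i+1)) is a uniformly random ordered pair of distinct values from {1, …, 107}; by symmetry P[π(i) > π(i+1)] = 1/2.
By linearity: E[X] = 106 · (1/2) = (107 − 1) · (1/2) = 53 ≈ 53.00000.

E[X] = 53 = 53.00000.


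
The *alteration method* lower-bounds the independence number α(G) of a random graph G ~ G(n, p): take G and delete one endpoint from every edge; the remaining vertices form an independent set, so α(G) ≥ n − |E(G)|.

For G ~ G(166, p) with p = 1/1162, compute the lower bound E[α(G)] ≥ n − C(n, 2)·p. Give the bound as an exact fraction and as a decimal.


E[|E(G)|] = C(166, 2)·p = 13695 · (1/1162) = 165/14.
E[α(G)] ≥ n − E[|E(G)|] = 166 − 165/14 = 2159/14.
Numerically: ≈ 154.214.
(This is only a lower bound; the true E[α(G)] may be larger.)

E[α(G)] ≥ 2159/14 ≈ 154.214.


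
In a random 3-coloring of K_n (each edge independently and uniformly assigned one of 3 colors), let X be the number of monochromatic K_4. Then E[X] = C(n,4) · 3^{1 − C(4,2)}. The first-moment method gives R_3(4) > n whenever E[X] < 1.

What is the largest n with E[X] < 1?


We need C(n, 4) · 3^{1 − 6} < 1, i.e. C(n, 4) < 3^{6 − 1} = 243.
Check values of n near the boundary:
  n = 5: C(5, 4) = 5; 5 < 243? YES
  n = 6: C(6, 4) = 15; 15 < 243? YES
  n = 7: C(7, 4) = 35; 35 < 243? YES
  n = 8: C(8, 4) = 70; 70 < 243? YES
  n = 9: C(9, 4) = 126; 126 < 243? YES
  n = 10: C(10, 4) = 210; 210 < 243? YES
  n = 11: C(11, 4) = 330; 330 < 243? NO
  n = 12: C(12, 4) = 495; 495 < 243? NO
  n = 13: C(13, 4) = 715; 715 < 243? NO
The largest n with C(n, 4) < 243 is n = 10 (where E[X] = 70/81 ≈ 0.86420). Hence R_3(4) > 10, i.e. R_3(4) ≥ 11.

Largest n = 10; hence R_3(4) > 10.


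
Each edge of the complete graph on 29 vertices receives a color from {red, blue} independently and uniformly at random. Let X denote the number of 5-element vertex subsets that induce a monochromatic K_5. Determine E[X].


Let X = Σ_S X_S over the C(29, 5) = 118755 subsets S of size 5, where X_S = 1 if the K_5 on S is monochromatic.
For a fixed S, the K_5 on S has C(5, 2) = 10 edges. P[all 10 edges red] = (1/2)^10, and likewise for blue, so P[monochromatic] = 2·(1/2)^10 = 2^{1 − 10} = 1/512.
By linearity: E[X] = C(29, 5) · 2^{1 − 10} = 118755 · 1/512 = 118755/512.
Numerically: E[X] ≈ 231.94336.

E[X] = C(29,5)·2^(1−C(5,2)) = 118755/512 ≈ 231.94336.


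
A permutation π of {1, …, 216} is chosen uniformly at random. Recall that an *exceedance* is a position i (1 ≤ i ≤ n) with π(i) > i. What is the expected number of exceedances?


Write X = Σ_{i=1}^{216} X_i, where X_i = 1_{π(i) > i}.
For each fixed i, π(i) is uniform over {1, …, 216} (marginal of a uniform permutation), so P[π(i) > i] = (n − i)/n. Summing: Σ_{i=1}^{216} (n − i)/n = (0 + 1 + … + 215)/216 = 216(216 − 1)/(2·216) = (216 − 1)/2.
Hence E[X] = Σ_{i=1}^{216} (216 − i)/216 = 215/2 ≈ 107.500000.

E[X] = 215/2 = 107.500000.


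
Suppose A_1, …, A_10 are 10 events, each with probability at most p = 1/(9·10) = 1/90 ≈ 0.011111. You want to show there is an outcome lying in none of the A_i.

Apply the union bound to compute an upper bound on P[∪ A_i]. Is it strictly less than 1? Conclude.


Union bound: P[∪_{i=1}^{10} A_i] ≤ Σ_i P[A_i] ≤ 10·p = 10·(1/90) = 1/9.
Numerically: 1/9 ≈ 0.111111.
Is 1/9 < 1? YES.
Since P[∪ A_i] ≤ 1/9 < 1, the complement has P[∩ A_i^c] ≥ 1 − 1/9 = 8/9 > 0, so some outcome avoids every A_i.

10·p = 1/9 ≈ 0.111111; existence CERTIFIED by the union bound.


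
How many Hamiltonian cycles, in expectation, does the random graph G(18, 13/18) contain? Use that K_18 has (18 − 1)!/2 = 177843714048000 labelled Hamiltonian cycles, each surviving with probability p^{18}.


K_18 has (18 − 1)!/2 = 177843714048000 labelled Hamiltonian cycles.
For each such Hamiltonian cycle H, let X_H = 1 if all 18 edges of H are present in G. Then P[X_H = 1] = p^{18} = (13/18)^{18} = 112455406951957393129/39346408075296537575424.
Summing the indicators: E[X] = Σ_H E[X_H] = 177843714048000 · p^{18} = 177843714048000 · 112455406951957393129/39346408075296537575424 = 1674446952588776589016668875/3294258113514384.
Numerically: E[X] ≈ 5.0829e+11.

E[X] = 177843714048000 · (13/18)^{18} = 1674446952588776589016668875/3294258113514384 ≈ 5.0829e+11.


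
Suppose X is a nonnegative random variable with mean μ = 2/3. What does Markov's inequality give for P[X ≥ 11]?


μ = E[X] = 2/3, a = 11.
Markov: P[X ≥ 11] ≤ μ/a = (2/3)/11 = 2/33.
Numerically: ≈ 0.060606.
(Since a = 11 > μ = 0.666667, the bound 2/33 is < 1 and informative.)

P[X ≥ 11] ≤ 2/33 ≈ 0.060606.


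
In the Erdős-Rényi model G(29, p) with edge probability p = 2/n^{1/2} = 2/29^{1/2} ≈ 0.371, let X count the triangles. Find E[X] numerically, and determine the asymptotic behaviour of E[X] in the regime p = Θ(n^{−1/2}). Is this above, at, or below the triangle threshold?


Number of potential triangles: C(29, 3) = 3654.
Each occurs with probability p³ ≈ (0.371)³ ≈ 5.12263e-02.
By linearity: E[X] = C(29, 3)·p³ ≈ 3654 · 5.12263e-02 ≈ 187.181.
Since α = 1/2 < 1, p = c/n^{1/2} ≫ 1/n is above the triangle threshold p ~ 1/n. Asymptotically E[X] ~ (c³/6)·n^{3(1−α)} = (2³/6)·n^{1.5} → ∞; triangles are abundant w.h.p.

E[X] ≈ 187.181; in regime p = Θ(1/n^{1/2}) E[X] diverges (above the triangle threshold p ~ 1/n).


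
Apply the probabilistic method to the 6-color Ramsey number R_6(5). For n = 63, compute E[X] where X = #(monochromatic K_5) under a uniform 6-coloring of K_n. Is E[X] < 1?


E[X] = C(63, 5) · 6^{1 − 10} = 7028847 · 6^{−9} = 7028847/10077696.
As a reduced fraction: E[X] = 780983/1119744 ≈ 0.69747.
Is E[X] < 1? YES.
Since E[X] < 1, there exists a 6-coloring of K_{63} with no monochromatic K_5; hence R_6(5) > 63.

E[X] = 780983/1119744 ≈ 0.69747; E[X] < 1, so R_6(5) > 63.


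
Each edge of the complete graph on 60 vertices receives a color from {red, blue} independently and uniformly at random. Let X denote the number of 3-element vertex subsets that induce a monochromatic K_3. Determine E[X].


Let X = Σ_S X_S over the C(60, 3) = 34220 subsets S of size 3, where X_S = 1 if the K_3 on S is monochromatic.
For a fixed S, the K_3 on S has C(3, 2) = 3 edges. P[all 3 edges red] = (1/2)^3, and likewise for blue, so P[monochromatic] = 2·(1/2)^3 = 2^{1 − 3} = 1/4.
By linearity: E[X] = C(60, 3) · 2^{1 − 3} = 34220 · 1/4 = 8555.
Numerically: E[X] ≈ 8555.000.

E[X] = C(60,3)·2^(1−C(3,2)) = 8555 ≈ 8555.000.


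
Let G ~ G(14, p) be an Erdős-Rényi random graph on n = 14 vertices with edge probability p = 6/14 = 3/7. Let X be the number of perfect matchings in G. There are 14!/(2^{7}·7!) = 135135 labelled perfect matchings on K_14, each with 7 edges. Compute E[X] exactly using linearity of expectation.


K_14 has 14!/(2^{7}·7!) = 135135 labelled perfect matchings.
For each such perfect matching H, let X_H = 1 if all 7 edges of H are present in G. Then P[X_H = 1] = p^{7} = (3/7)^{7} = 2187/823543.
Summing the indicators: E[X] = Σ_H E[X_H] = 135135 · p^{7} = 135135 · 2187/823543 = 42220035/117649.
Numerically: E[X] ≈ 358.86.

E[X] = 135135 · (3/7)^{7} = 42220035/117649 ≈ 358.86.


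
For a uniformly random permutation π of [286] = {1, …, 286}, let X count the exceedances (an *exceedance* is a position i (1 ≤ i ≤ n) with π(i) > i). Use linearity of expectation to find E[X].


Write X = Σ_{i=1}^{286} X_i, where X_i = 1_{π(i) > i}.
For each fixed i, π(i) is uniform over {1, …, 286} (marginal of a uniform permutation), so P[π(i) > i] = (n − i)/n. Summing: Σ_{i=1}^{286} (n − i)/n = (0 + 1 + … + 285)/286 = 286(286 − 1)/(2·286) = (286 − 1)/2.
Hence E[X] = Σ_{i=1}^{286} (286 − i)/286 = 285/2 ≈ 142.500000.

E[X] = 285/2 = 142.500000.


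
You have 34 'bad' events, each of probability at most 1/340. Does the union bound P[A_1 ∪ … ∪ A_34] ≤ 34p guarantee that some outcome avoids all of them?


Union bound: P[∪_{i=1}^{34} A_i] ≤ Σ_i P[A_i] ≤ 34·p = 34·(1/340) = 1/10.
Numerically: 1/10 ≈ 0.100000.
Is 1/10 < 1? YES.
Since P[∪ A_i] ≤ 1/10 < 1, the complement has P[∩ A_i^c] ≥ 1 − 1/10 = 9/10 > 0, so some outcome avoids every A_i.

34·p = 1/10 ≈ 0.100000; existence CERTIFIED by the union bound.


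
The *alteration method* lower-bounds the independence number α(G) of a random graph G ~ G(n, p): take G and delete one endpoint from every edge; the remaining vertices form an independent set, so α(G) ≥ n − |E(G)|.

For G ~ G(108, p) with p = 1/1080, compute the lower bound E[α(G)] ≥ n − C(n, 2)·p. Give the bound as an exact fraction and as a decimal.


E[|E(G)|] = C(108, 2)·p = 5778 · (1/1080) = 107/20.
E[α(G)] ≥ n − E[|E(G)|] = 108 − 107/20 = 2053/20.
Numerically: ≈ 102.6500.
(This is only a lower bound; the true E[α(G)] may be larger.)

E[α(G)] ≥ 2053/20 ≈ 102.6500.


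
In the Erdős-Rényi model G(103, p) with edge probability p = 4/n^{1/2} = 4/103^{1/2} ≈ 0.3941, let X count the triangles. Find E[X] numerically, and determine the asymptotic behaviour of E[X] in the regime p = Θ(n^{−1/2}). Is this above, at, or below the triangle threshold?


Number of potential triangles: C(103, 3) = 176851.
Each occurs with probability p³ ≈ (0.3941)³ ≈ 6.122434e-02.
By linearity: E[X] = C(103, 3)·p³ ≈ 176851 · 6.122434e-02 ≈ 10827.5864.
Since α = 1/2 < 1, p = c/n^{1/2} ≫ 1/n is above the triangle threshold p ~ 1/n. Asymptotically E[X] ~ (c³/6)·n^{3(1−α)} = (4³/6)·n^{1.5} → ∞; triangles are abundant w.h.p.

E[X] ≈ 10827.5864; in regime p = Θ(1/n^{1/2}) E[X] diverges (above the triangle threshold p ~ 1/n).


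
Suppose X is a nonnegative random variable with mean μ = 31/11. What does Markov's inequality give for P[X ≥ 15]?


μ = E[X] = 31/11, a = 15.
Markov: P[X ≥ 15] ≤ μ/a = (31/11)/15 = 31/165.
Numerically: ≈ 0.18788.
(Since a = 15 > μ = 2.81818, the bound 31/165 is < 1 and informative.)

P[X ≥ 15] ≤ 31/165 ≈ 0.18788.


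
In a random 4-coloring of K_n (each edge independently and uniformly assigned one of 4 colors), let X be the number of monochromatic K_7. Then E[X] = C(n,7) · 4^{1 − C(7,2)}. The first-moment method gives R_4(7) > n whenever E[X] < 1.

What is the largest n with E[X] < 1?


We need C(n, 7) · 4^{1 − 21} < 1, i.e. C(n, 7) < 4^{21 − 1} = 1099511627776.
Check values of n near the boundary:
  n = 179: C(179, 7) = 1037437234460; 1037437234460 < 1099511627776? YES
  n = 180: C(180, 7) = 1079414463600; 1079414463600 < 1099511627776? YES
  n = 181: C(181, 7) = 1122839183400; 1122839183400 < 1099511627776? NO
The largest n with C(n, 7) < 1099511627776 is n = 180 (where E[X] = 67463403975/68719476736 ≈ 0.982). Hence R_4(7) > 180, i.e. R_4(7) ≥ 181.

Largest n = 180; hence R_4(7) > 180.


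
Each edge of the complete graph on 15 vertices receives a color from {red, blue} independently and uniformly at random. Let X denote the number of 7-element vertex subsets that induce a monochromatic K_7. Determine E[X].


Let X = Σ_S X_S over the C(15, 7) = 6435 subsets S of size 7, where X_S = 1 if the K_7 on S is monochromatic.
For a fixed S, the K_7 on S has C(7, 2) = 21 edges. P[all 21 edges red] = (1/2)^21, and likewise for blue, so P[monochromatic] = 2·(1/2)^21 = 2^{1 − 21} = 1/1048576.
Summing: E[X] = C(15, 7) · 2^{1 − 21} = 6435 · 1/1048576 = 6435/1048576.
Numerically: E[X] ≈ 0.00614.

E[X] = C(15,7)·2^(1−C(7,2)) = 6435/1048576 ≈ 0.00614.


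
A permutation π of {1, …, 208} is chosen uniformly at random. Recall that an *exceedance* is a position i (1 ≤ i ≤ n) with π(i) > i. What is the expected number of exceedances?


Write X = Σ_{i=1}^{208} X_i, where X_i = 1_{π(i) > i}.
For each fixed i, π(i) is uniform over {1, …, 208} (marginal of a uniform permutation), so P[π(i) > i] = (n − i)/n. Summing: Σ_{i=1}^{208} (n − i)/n = (0 + 1 + … + 207)/208 = 208(208 − 1)/(2·208) = (208 − 1)/2.
Hence E[X] = Σ_{i=1}^{208} (208 − i)/208 = 207/2 ≈ 103.50000.

E[X] = 207/2 = 103.50000.


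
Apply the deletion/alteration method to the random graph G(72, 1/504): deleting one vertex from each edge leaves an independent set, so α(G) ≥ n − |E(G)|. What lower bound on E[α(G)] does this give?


E[|E(G)|] = C(72, 2)·p = 2556 · (1/504) = 71/14.
E[α(G)] ≥ n − E[|E(G)|] = 72 − 71/14 = 937/14.
Numerically: ≈ 66.92857.
(This is only a lower bound; the true E[α(G)] may be larger.)

E[α(G)] ≥ 937/14 ≈ 66.92857.


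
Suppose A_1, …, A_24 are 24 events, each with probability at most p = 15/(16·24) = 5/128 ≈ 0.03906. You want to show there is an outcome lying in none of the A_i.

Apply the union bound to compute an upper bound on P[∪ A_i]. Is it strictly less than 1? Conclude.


Union bound: P[∪_{i=1}^{24} A_i] ≤ Σ_i P[A_i] ≤ 24·p = 24·(5/128) = 15/16.
Numerically: 15/16 ≈ 0.93750.
Is 15/16 < 1? YES.
Since P[∪ A_i] ≤ 15/16 < 1, the complement has P[∩ A_i^c] ≥ 1 − 15/16 = 1/16 > 0, so some outcome avoids every A_i.

24·p = 15/16 ≈ 0.93750; existence CERTIFIED by the union bound.


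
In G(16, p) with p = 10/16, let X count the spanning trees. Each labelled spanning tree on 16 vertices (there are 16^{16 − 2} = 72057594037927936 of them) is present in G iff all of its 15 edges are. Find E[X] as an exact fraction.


K_16 has 16^{16 − 2} = 72057594037927936 labelled spanning trees.
For each such spanning tree H, let X_H = 1 if all 15 edges of H are present in G. Then P[X_H = 1] = p^{15} = (5/8)^{15} = 30517578125/35184372088832.
Summing the indicators: E[X] = Σ_H E[X_H] = 72057594037927936 · p^{15} = 72057594037927936 · 30517578125/35184372088832 = 62500000000000.
Numerically: E[X] ≈ 6.25e+13.

E[X] = 72057594037927936 · (5/8)^{15} = 62500000000000 ≈ 6.25e+13.


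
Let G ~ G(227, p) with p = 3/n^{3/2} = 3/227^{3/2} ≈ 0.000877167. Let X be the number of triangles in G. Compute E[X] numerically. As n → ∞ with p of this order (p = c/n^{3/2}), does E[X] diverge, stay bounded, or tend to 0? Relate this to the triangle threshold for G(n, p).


Number of potential triangles: C(227, 3) = 1923825.
Each occurs with probability p³ ≈ (0.000877167)³ ≈ 6.74912399e-10.
By linearity: E[X] = C(227, 3)·p³ ≈ 1923825 · 6.74912399e-10 ≈ 0.001298.
Since α = 3/2 > 1, p = c/n^{3/2} = o(1/n) is below the triangle threshold p ~ 1/n. Asymptotically E[X] ~ (c³/6)·n^{3(1−α)} = (3³/6)·n^{-1.5} → 0, so by Markov's inequality G has no triangles w.h.p.

E[X] ≈ 0.001298; in regime p = Θ(1/n^{3/2}) E[X] tends to 0 (below the triangle threshold p ~ 1/n).


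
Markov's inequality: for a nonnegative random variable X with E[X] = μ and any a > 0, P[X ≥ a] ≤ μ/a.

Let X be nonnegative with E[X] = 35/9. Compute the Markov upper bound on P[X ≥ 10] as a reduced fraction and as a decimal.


μ = E[X] = 35/9, a = 10.
Markov: P[X ≥ 10] ≤ μ/a = (35/9)/10 = 7/18.
Numerically: ≈ 0.38889.
(Since a = 10 > μ = 3.88889, the bound 7/18 is < 1 and informative.)

P[X ≥ 10] ≤ 7/18 ≈ 0.38889.


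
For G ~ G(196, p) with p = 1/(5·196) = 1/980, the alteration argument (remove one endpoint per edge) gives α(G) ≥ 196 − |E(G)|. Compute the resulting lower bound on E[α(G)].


E[|E(G)|] = C(196, 2)·p = 19110 · (1/980) = 39/2.
E[α(G)] ≥ n − E[|E(G)|] = 196 − 39/2 = 353/2.
Numerically: ≈ 176.50000.
(This is only a lower bound; the true E[α(G)] may be larger.)

E[α(G)] ≥ 353/2 ≈ 176.50000.


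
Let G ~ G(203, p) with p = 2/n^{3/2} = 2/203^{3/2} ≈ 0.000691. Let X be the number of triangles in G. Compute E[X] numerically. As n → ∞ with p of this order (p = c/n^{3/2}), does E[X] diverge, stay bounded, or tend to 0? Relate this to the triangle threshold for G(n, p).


Number of potential triangles: C(203, 3) = 1373701.
Each occurs with probability p³ ≈ (0.000691)³ ≈ 3.30642e-10.
By linearity: E[X] = C(203, 3)·p³ ≈ 1373701 · 3.30642e-10 ≈ 0.000.
Since α = 3/2 > 1, p = c/n^{3/2} = o(1/n) is below the triangle threshold p ~ 1/n. Asymptotically E[X] ~ (c³/6)·n^{3(1−α)} = (2³/6)·n^{-1.5} → 0, so by Markov's inequality G has no triangles w.h.p.

E[X] ≈ 0.000; in regime p = Θ(1/n^{3/2}) E[X] tends to 0 (below the triangle threshold p ~ 1/n).


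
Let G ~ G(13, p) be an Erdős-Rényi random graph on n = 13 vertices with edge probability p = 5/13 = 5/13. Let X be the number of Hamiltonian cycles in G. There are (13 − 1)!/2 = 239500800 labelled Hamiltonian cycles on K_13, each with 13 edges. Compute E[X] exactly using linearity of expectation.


K_13 has (13 − 1)!/2 = 239500800 labelled Hamiltonian cycles.
For each such Hamiltonian cycle H, let X_H = 1 if all 13 edges of H are present in G. Then P[X_H = 1] = p^{13} = (5/13)^{13} = 1220703125/302875106592253.
By linearity: E[X] = Σ_H E[X_H] = 239500800 · p^{13} = 239500800 · 1220703125/302875106592253 = 292359375000000000/302875106592253.
Numerically: E[X] ≈ 965.28.

E[X] = 239500800 · (5/13)^{13} = 292359375000000000/302875106592253 ≈ 965.28.


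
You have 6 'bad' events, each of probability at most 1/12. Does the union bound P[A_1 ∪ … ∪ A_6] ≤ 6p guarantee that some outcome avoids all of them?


Union bound: P[∪_{i=1}^{6} A_i] ≤ Σ_i P[A_i] ≤ 6·p = 6·(1/12) = 1/2.
Numerically: 1/2 ≈ 0.5000.
Is 1/2 < 1? YES.
Since P[∪ A_i] ≤ 1/2 < 1, the complement has P[∩ A_i^c] ≥ 1 − 1/2 = 1/2 > 0, so some outcome avoids every A_i.

6·p = 1/2 ≈ 0.5000; existence CERTIFIED by the union bound.


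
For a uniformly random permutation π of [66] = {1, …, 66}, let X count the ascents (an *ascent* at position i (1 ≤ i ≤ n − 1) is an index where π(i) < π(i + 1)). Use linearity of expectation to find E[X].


Write X = Σ X_I over i = 1, …, 65, with X_I the indicator of one ascent.
There are 65 indicators.
For each fixed i, the pair (π(i), π(i+1)) is a uniformly random ordered pair of distinct values from {1, …, 66}; by symmetry P[π(i) < π(i+1)] = 1/2.
By linearity: E[X] = 65 · (1/2) = (66 − 1) · (1/2) = 65/2 ≈ 32.5000.

E[X] = 65/2 = 32.5000.


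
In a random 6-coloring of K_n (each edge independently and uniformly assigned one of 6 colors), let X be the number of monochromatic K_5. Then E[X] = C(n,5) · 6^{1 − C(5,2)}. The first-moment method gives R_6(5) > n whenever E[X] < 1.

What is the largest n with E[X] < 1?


We need C(n, 5) · 6^{1 − 10} < 1, i.e. C(n, 5) < 6^{10 − 1} = 10077696.
Check values of n near the boundary:
  n = 61: C(61, 5) = 5949147; 5949147 < 10077696? YES
  n = 62: C(62, 5) = 6471002; 6471002 < 10077696? YES
  n = 63: C(63, 5) = 7028847; 7028847 < 10077696? YES
  n = 64: C(64, 5) = 7624512; 7624512 < 10077696? YES
  n = 65: C(65, 5) = 8259888; 8259888 < 10077696? YES
  n = 66: C(66, 5) = 8936928; 8936928 < 10077696? YES
  n = 67: C(67, 5) = 9657648; 9657648 < 10077696? YES
  n = 68: C(68, 5) = 10424128; 10424128 < 10077696? NO
  n = 69: C(69, 5) = 11238513; 11238513 < 10077696? NO
The largest n with C(n, 5) < 10077696 is n = 67 (where E[X] = 67067/69984 ≈ 0.9583). Hence R_6(5) > 67, i.e. R_6(5) ≥ 68.

Largest n = 67; hence R_6(5) > 67.


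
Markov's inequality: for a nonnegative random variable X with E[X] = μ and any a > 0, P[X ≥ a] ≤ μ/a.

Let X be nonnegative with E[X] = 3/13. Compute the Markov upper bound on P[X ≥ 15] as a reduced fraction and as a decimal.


μ = E[X] = 3/13, a = 15.
Markov: P[X ≥ 15] ≤ μ/a = (3/13)/15 = 1/65.
Numerically: ≈ 0.015385.
(Since a = 15 > μ = 0.230769, the bound 1/65 is < 1 and informative.)

P[X ≥ 15] ≤ 1/65 ≈ 0.015385.


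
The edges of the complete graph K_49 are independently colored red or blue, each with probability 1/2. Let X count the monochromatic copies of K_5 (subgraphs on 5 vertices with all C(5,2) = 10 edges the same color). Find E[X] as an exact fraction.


Let X = Σ_S X_S over the C(49, 5) = 1906884 subsets S of size 5, where X_S = 1 if the K_5 on S is monochromatic.
For a fixed S, the K_5 on S has C(5, 2) = 10 edges. P[all 10 edges red] = (1/2)^10, and likewise for blue, so P[monochromatic] = 2·(1/2)^10 = 2^{1 − 10} = 1/512.
By linearity: E[X] = C(49, 5) · 2^{1 − 10} = 1906884 · 1/512 = 476721/128.
Numerically: E[X] ≈ 3724.38281.

E[X] = C(49,5)·2^(1−C(5,2)) = 476721/128 ≈ 3724.38281.


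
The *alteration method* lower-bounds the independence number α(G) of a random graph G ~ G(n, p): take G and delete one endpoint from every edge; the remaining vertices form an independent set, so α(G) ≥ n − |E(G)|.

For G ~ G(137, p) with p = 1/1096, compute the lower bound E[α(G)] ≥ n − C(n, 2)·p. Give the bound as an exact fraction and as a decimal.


E[|E(G)|] = C(137, 2)·p = 9316 · (1/1096) = 17/2.
E[α(G)] ≥ n − E[|E(G)|] = 137 − 17/2 = 257/2.
Numerically: ≈ 128.5000.
(This is only a lower bound; the true E[α(G)] may be larger.)

E[α(G)] ≥ 257/2 ≈ 128.5000.


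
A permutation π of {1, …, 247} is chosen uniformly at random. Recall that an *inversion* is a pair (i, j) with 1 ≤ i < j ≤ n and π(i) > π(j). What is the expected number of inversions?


Write X = Σ X_I over the C(247, 2) = 30381 pairs i < j, with X_I the indicator of one inversion.
There are 30381 indicators.
For each fixed pair i < j, the values π(i) and π(j) are two distinct elements of {1, …, 247} in uniformly random order; by symmetry P[π(i) > π(j)] = 1/2.
By linearity: E[X] = 30381 · (1/2) = C(247, 2) · (1/2) = 30381/2 = 30381/2 ≈ 15190.500.

E[X] = 30381/2 = 15190.500.


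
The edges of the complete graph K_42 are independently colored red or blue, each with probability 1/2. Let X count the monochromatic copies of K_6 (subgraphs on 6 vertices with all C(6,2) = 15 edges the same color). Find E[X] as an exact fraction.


Let X = Σ_S X_S over the C(42, 6) = 5245786 subsets S of size 6, where X_S = 1 if the K_6 on S is monochromatic.
For a fixed S, the K_6 on S has C(6, 2) = 15 edges. P[all 15 edges red] = (1/2)^15, and likewise for blue, so P[monochromatic] = 2·(1/2)^15 = 2^{1 − 15} = 1/16384.
By linearity: E[X] = C(42, 6) · 2^{1 − 15} = 5245786 · 1/16384 = 2622893/8192.
Numerically: E[X] ≈ 320.1774.

E[X] = C(42,6)·2^(1−C(6,2)) = 2622893/8192 ≈ 320.1774.


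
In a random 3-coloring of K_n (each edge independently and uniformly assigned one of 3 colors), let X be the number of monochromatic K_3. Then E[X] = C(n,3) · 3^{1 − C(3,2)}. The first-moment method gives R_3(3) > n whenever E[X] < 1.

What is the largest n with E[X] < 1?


We need C(n, 3) · 3^{1 − 3} < 1, i.e. C(n, 3) < 3^{3 − 1} = 9.
Check values of n near the boundary:
  n = 3: C(3, 3) = 1; 1 < 9? YES
  n = 4: C(4, 3) = 4; 4 < 9? YES
  n = 5: C(5, 3) = 10; 10 < 9? NO
  n = 6: C(6, 3) = 20; 20 < 9? NO
  n = 7: C(7, 3) = 35; 35 < 9? NO
The largest n with C(n, 3) < 9 is n = 4 (where E[X] = 4/9 ≈ 0.44444). Hence R_3(3) > 4, i.e. R_3(3) ≥ 5.

Largest n = 4; hence R_3(3) > 4.


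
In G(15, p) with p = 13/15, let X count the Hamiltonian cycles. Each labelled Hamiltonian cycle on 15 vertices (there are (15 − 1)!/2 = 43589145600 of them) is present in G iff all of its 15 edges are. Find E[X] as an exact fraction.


K_15 has (15 − 1)!/2 = 43589145600 labelled Hamiltonian cycles.
For each such Hamiltonian cycle H, let X_H = 1 if all 15 edges of H are present in G. Then P[X_H = 1] = p^{15} = (13/15)^{15} = 51185893014090757/437893890380859375.
By linearity: E[X] = Σ_H E[X_H] = 43589145600 · p^{15} = 43589145600 · 51185893014090757/437893890380859375 = 367267381606127548722176/72081298828125.
Numerically: E[X] ≈ 5.095e+09.

E[X] = 43589145600 · (13/15)^{15} = 367267381606127548722176/72081298828125 ≈ 5.095e+09.


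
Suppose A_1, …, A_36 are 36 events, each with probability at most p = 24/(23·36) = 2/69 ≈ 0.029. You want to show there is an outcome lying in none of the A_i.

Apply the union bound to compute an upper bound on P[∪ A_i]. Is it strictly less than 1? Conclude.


Union bound: P[∪_{i=1}^{36} A_i] ≤ Σ_i P[A_i] ≤ 36·p = 36·(2/69) = 24/23.
Numerically: 24/23 ≈ 1.043.
Is 24/23 < 1? NO.
Since the bound 24/23 is ≥ 1, the union bound is uninformative here; it does NOT by itself certify existence.

36·p = 24/23 ≈ 1.043; existence NOT certified by the union bound.


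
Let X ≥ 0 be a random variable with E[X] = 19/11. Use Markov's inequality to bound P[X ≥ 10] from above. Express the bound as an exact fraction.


μ = E[X] = 19/11, a = 10.
Markov: P[X ≥ 10] ≤ μ/a = (19/11)/10 = 19/110.
Numerically: ≈ 0.17273.
(Since a = 10 > μ = 1.72727, the bound 19/110 is < 1 and informative.)

P[X ≥ 10] ≤ 19/110 ≈ 0.17273.


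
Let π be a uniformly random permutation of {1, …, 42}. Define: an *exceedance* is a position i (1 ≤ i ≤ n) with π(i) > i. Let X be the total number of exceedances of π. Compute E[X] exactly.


Write X = Σ_{i=1}^{42} X_i, where X_i = 1_{π(i) > i}.
For each fixed i, π(i) is uniform over {1, …, 42} (marginal of a uniform permutation), so P[π(i) > i] = (n − i)/n. Summing: Σ_{i=1}^{42} (n − i)/n = (0 + 1 + … + 41)/42 = 42(42 − 1)/(2·42) = (42 − 1)/2.
Hence E[X] = Σ_{i=1}^{42} (42 − i)/42 = 41/2 ≈ 20.500000.

E[X] = 41/2 = 20.500000.


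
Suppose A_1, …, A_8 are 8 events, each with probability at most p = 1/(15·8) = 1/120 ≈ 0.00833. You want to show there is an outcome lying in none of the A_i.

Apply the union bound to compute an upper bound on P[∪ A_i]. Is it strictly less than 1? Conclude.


Union bound: P[∪_{i=1}^{8} A_i] ≤ Σ_i P[A_i] ≤ 8·p = 8·(1/120) = 1/15.
Numerically: 1/15 ≈ 0.06667.
Is 1/15 < 1? YES.
Since P[∪ A_i] ≤ 1/15 < 1, the complement has P[∩ A_i^c] ≥ 1 − 1/15 = 14/15 > 0, so some outcome avoids every A_i.

8·p = 1/15 ≈ 0.06667; existence CERTIFIED by the union bound.


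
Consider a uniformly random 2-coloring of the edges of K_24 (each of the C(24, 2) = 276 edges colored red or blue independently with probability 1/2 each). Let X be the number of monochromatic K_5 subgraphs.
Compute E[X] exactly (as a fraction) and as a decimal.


Let X = Σ_S X_S over the C(24, 5) = 42504 subsets S of size 5, where X_S = 1 if the K_5 on S is monochromatic.
For a fixed S, the K_5 on S has C(5, 2) = 10 edges. P[all 10 edges red] = (1/2)^10, and likewise for blue, so P[monochromatic] = 2·(1/2)^10 = 2^{1 − 10} = 1/512.
Summing: E[X] = C(24, 5) · 2^{1 − 10} = 42504 · 1/512 = 5313/64.
Numerically: E[X] ≈ 83.016.

E[X] = C(24,5)·2^(1−C(5,2)) = 5313/64 ≈ 83.016.
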